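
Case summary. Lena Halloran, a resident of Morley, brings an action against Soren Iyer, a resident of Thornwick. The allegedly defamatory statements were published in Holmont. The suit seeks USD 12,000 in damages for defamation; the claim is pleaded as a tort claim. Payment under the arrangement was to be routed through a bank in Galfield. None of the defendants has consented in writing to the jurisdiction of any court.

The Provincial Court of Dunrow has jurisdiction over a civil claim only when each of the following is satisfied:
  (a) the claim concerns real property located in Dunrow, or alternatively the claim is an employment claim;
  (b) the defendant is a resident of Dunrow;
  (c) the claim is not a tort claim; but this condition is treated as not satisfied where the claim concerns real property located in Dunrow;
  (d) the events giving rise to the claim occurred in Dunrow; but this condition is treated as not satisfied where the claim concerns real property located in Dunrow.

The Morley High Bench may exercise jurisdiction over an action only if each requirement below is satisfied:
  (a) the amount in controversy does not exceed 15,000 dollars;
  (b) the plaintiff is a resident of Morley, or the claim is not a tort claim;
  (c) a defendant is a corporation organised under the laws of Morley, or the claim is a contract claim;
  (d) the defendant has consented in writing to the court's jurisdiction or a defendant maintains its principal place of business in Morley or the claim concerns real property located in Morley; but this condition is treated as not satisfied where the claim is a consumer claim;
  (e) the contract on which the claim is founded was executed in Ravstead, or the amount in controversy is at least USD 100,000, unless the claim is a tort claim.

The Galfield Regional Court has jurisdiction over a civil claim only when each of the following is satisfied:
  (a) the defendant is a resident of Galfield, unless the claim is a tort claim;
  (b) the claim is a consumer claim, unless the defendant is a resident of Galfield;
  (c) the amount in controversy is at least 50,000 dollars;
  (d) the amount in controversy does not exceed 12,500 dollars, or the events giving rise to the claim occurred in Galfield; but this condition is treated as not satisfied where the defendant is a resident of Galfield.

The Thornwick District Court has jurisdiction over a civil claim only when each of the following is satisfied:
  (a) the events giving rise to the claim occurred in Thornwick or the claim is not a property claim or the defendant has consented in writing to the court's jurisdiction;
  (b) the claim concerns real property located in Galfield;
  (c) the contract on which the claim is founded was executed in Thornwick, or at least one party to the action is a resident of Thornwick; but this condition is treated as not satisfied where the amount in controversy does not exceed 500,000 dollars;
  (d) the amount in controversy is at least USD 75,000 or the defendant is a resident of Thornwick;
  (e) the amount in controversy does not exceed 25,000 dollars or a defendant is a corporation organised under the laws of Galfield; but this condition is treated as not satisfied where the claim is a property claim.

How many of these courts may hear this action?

The Provincial Court of Dunrow:
  (a) The claim does not concern real property; the claim is a tort claim, not an employment claim — no alternative holds. Not satisfied.
  (b) The defendant resides in Thornwick, not Dunrow. Fails.
  (c) The claim is a tort claim. Not satisfied.
  (d) The operative events occurred in Holmont, not Dunrow. Condition not met.
  → At least one condition fails; no jurisdiction.
The Morley High Bench:
  (a) The amount in controversy is 12,000 dollars, within the USD 15,000 ceiling. Met.
  (b) The plaintiff resides in Morley, which satisfies one of the alternatives. Condition met.
  (c) No defendant is a corporation; the claim is a tort claim, not a contract claim — no alternative holds. Not satisfied.
  (d) No such written consent has been filed; no defendant is a corporation; the claim does not concern real property — every alternative fails. Fails.
  (e) No contract (and hence no place of execution) is alleged; the amount in controversy is USD 12,000, below the $100,000 floor — none of the alternatives is met. However, the claim is a tort claim, so the 'unless' proviso supplies this condition. Met.
  → Not every requirement is met — no jurisdiction.
The Galfield Regional Court:
  (a) The defendant resides in Thornwick, not Galfield. The proviso rescues it, though: the claim is a tort claim. Met.
  (b) The claim is a tort claim, not a consumer claim. Nor does the 'unless' clause help: the defendant resides in Thornwick, not Galfield. Condition not met.
  (c) The amount in controversy is 12,000 dollars, below the USD 50,000 floor. Not satisfied.
  (d) The amount in controversy is $12,000, within the USD 12,500 ceiling, so one alternative holds. The carve-out does not apply: the defendant resides in Thornwick, not Galfield. Met.
  → Not every requirement is met — no jurisdiction.
The Thornwick District Court:
  (a) The claim is a tort claim, not a property claim, so this disjunct is met. Met.
  (b) The claim does not concern real property. Condition not met.
  (c) Soren Iyer resides in Thornwick, which satisfies one of the alternatives. But the amount in controversy is $12,000, within the $500,000 ceiling, triggering the carve-out and defeating this condition. Fails.
  (d) The defendant resides in Thornwick, so one alternative holds. Condition met.
  (e) The amount in controversy is 12,000 dollars, within the 25,000 dollars ceiling — that alternative is enough. The carve-out does not apply: the claim is a tort claim, not a property claim. Condition met.
  → Not every requirement is met — no jurisdiction.
No court satisfies all of its conditions.

0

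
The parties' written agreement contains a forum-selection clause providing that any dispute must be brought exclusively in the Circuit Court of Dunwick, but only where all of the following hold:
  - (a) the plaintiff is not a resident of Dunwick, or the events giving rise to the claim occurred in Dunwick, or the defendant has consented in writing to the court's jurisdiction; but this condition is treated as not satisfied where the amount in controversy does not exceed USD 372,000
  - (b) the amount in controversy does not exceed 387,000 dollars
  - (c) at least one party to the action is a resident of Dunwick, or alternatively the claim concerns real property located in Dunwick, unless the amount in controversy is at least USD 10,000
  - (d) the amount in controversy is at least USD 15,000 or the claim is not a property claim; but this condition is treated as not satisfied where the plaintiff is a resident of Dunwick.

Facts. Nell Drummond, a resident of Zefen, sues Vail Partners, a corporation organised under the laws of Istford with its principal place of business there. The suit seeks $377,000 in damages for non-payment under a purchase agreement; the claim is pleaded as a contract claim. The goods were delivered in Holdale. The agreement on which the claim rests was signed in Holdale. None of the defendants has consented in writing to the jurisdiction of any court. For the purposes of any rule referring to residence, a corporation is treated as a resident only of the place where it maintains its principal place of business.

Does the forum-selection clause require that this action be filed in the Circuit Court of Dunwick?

Yes

The Circuit Court of Dunwick:
  (a) The plaintiff resides in Zefen, which is not Dunwick — that alternative is enough. The carve-out does not apply: the amount in controversy is USD 377,000, above the 372,000 dollars ceiling. Condition met.
  (b) The amount in controversy is $377,000, within the USD 387,000 ceiling. Satisfied.
  (c) No party resides in Dunwick; the claim does not concern real property — every alternative fails. But the amount in controversy is USD 377,000, which meets the 10,000 dollars floor, and the 'unless' clause therefore excuses the requirement. Met.
  (d) The amount in controversy is $377,000, which meets the $15,000 floor, which satisfies one of the alternatives. The carve-out does not apply: the plaintiff resides in Zefen, not Dunwick. Met.
  → Forum clause is triggered.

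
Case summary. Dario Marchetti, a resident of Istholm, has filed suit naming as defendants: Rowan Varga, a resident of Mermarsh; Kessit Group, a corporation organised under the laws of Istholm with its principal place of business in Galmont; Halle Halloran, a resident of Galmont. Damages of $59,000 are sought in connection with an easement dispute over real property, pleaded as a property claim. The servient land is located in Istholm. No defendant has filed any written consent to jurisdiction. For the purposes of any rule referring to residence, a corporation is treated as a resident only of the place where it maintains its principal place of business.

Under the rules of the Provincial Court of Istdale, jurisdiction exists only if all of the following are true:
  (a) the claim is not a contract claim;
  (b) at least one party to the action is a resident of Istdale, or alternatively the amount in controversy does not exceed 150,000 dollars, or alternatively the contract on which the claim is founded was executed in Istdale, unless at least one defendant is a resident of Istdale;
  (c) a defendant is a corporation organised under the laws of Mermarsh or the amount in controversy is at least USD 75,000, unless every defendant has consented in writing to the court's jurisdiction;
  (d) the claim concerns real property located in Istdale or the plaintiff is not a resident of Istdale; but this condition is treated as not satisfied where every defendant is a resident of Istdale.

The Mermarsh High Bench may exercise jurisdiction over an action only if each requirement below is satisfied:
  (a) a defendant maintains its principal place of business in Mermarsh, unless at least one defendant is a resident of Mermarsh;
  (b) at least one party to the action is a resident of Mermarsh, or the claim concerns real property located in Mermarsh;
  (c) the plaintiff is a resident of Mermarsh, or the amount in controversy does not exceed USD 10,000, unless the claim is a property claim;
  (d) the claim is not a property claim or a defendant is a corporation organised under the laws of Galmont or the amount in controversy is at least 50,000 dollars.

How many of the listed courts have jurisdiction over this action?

1

The Provincial Court of Istdale:
  (a) The claim is a property claim, not a contract claim. Condition met.
  (b) The amount in controversy is USD 59,000, within the $150,000 ceiling, which satisfies one of the alternatives. Satisfied.
  (c) The corporate defendant(s) are organised in Istholm, not Mermarsh; the amount in controversy is $59,000, below the 75,000 dollars floor — no alternative holds. And no such written consent has been filed, so the proviso does not save it. Not satisfied.
  (d) The plaintiff resides in Istholm, which is not Istdale, so this disjunct is met. The exception is not triggered, since the defendants reside as follows — Rowan Varga in Mermarsh, Kessit Group in Galmont, Halle Halloran in Galmont — not all in Istdale. Condition met.
  → Not every requirement is met — no jurisdiction.
The Mermarsh High Bench:
  (a) The corporate defendant(s) have their principal place of business in Galmont, not Mermarsh. But Rowan Varga resides in Mermarsh, and the 'unless' clause therefore excuses the requirement. Condition met.
  (b) Rowan Varga resides in Mermarsh, so one alternative holds. Condition met.
  (c) The plaintiff resides in Istholm, not Mermarsh; the amount in controversy is USD 59,000, above the USD 10,000 ceiling — none of the alternatives is met. But the claim is a property claim, and the 'unless' clause therefore excuses the requirement. Condition met.
  (d) The amount in controversy is USD 59,000, which meets the 50,000 dollars floor — that alternative is enough. Met.
  → Jurisdiction lies.
Courts with jurisdiction: the Mermarsh High Bench — 1 in total.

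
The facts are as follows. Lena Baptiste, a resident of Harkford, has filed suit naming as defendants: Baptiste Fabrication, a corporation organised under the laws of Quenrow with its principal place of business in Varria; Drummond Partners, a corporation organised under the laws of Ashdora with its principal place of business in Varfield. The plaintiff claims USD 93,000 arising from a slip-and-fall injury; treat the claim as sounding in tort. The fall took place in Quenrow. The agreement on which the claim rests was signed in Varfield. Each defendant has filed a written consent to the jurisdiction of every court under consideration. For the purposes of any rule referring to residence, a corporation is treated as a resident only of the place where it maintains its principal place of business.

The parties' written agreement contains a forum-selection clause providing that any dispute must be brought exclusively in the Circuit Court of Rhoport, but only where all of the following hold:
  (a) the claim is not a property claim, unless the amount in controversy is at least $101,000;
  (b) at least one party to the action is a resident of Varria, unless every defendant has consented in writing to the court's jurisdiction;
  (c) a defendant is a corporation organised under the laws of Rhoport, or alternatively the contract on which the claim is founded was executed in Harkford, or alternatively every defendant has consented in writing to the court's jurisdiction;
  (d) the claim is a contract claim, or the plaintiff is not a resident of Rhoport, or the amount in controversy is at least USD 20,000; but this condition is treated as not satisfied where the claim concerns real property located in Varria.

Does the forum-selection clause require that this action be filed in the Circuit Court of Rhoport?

Yes

The Circuit Court of Rhoport:
  (a) The claim is a tort claim, not a property claim. Satisfied.
  (b) Baptiste Fabrication resides in Varria. Condition met.
  (c) Every defendant has filed written consent — that alternative is enough. Satisfied.
  (d) The plaintiff resides in Harkford, which is not Rhoport, so one alternative holds. The exception is not triggered, since the claim does not concern real property. Met.
  → Forum clause is triggered.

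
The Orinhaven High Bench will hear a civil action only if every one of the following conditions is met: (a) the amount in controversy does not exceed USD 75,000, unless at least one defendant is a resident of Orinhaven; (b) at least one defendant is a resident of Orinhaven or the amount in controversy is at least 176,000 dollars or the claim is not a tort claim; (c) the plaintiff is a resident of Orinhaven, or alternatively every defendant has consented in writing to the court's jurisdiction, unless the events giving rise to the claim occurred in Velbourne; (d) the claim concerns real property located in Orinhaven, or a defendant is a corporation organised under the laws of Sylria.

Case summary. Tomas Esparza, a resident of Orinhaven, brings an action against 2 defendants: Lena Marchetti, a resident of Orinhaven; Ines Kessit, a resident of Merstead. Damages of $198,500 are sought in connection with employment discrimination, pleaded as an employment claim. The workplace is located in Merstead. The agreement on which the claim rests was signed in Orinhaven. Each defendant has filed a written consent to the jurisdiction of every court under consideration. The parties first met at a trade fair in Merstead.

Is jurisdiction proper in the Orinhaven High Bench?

No

The Orinhaven High Bench:
  (a) The amount in controversy is USD 198,500, above the $75,000 ceiling. The proviso rescues it, though: Lena Marchetti resides in Orinhaven. Satisfied.
  (b) Lena Marchetti resides in Orinhaven — that alternative is enough. Condition met.
  (c) The plaintiff resides in Orinhaven — that alternative is enough. Condition met.
  (d) The claim does not concern real property; no defendant is a corporation — none of the alternatives is met. Not met.
  → Not every requirement is met — no jurisdiction.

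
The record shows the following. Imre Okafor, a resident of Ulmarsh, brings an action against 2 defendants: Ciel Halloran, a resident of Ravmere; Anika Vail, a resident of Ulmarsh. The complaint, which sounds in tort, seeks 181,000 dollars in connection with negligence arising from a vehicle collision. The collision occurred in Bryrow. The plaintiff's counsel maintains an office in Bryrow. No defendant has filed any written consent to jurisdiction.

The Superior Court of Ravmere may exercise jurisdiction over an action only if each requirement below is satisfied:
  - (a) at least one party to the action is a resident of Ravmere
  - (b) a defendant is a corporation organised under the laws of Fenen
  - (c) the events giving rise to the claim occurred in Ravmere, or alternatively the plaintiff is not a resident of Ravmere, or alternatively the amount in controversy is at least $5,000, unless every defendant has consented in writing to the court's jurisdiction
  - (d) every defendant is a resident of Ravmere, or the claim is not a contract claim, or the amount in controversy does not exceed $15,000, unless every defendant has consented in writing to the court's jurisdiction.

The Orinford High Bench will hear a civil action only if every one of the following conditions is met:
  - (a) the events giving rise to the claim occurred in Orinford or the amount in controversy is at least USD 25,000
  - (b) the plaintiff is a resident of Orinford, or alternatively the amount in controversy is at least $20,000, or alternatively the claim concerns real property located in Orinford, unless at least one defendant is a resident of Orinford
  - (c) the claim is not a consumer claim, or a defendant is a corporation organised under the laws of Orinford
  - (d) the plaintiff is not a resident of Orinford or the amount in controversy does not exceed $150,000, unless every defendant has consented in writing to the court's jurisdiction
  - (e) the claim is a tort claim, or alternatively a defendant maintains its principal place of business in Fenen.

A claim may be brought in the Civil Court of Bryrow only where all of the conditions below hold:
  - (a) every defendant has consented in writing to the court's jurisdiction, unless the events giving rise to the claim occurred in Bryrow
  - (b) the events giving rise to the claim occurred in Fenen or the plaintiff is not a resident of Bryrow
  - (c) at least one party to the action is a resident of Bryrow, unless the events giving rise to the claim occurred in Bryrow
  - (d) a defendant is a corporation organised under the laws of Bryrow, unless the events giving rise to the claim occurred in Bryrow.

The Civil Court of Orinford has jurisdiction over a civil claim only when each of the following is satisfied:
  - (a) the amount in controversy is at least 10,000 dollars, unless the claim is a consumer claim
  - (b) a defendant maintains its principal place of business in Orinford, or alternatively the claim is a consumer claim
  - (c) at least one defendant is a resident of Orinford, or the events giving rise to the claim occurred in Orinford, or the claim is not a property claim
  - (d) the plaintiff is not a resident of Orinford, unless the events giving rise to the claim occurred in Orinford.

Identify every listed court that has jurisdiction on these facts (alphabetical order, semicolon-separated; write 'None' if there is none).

the Civil Court of Bryrow; the Orinford High Bench

The Superior Court of Ravmere:
  (a) Ciel Halloran resides in Ravmere. Met.
  (b) No defendant is a corporation. Not satisfied.
  (c) The plaintiff resides in Ulmarsh, which is not Ravmere, which satisfies one of the alternatives. Condition met.
  (d) The claim is a tort claim, not a contract claim, so this disjunct is met. Met.
  → Not every requirement is met — no jurisdiction.
The Orinford High Bench:
  (a) The amount in controversy is $181,000, which meets the $25,000 floor — that alternative is enough. Condition met.
  (b) The amount in controversy is 181,000 dollars, which meets the 20,000 dollars floor, which satisfies one of the alternatives. Met.
  (c) The claim is a tort claim, not a consumer claim, which satisfies one of the alternatives. Satisfied.
  (d) The plaintiff resides in Ulmarsh, which is not Orinford, so this disjunct is met. Condition met.
  (e) The claim is a tort claim — that alternative is enough. Satisfied.
  → Jurisdiction lies.
The Civil Court of Bryrow:
  (a) No such written consent has been filed. But the operative events occurred in Bryrow, and the 'unless' clause therefore excuses the requirement. Satisfied.
  (b) The plaintiff resides in Ulmarsh, which is not Bryrow, so this disjunct is met. Met.
  (c) No party resides in Bryrow. However, the operative events occurred in Bryrow, so the 'unless' proviso supplies this condition. Satisfied.
  (d) No defendant is a corporation. The proviso rescues it, though: the operative events occurred in Bryrow. Satisfied.
  → Jurisdiction lies.
The Civil Court of Orinford:
  (a) The amount in controversy is USD 181,000, which meets the 10,000 dollars floor. Met.
  (b) No defendant is a corporation; the claim is a tort claim, not a consumer claim — no alternative holds. Not met.
  (c) The claim is a tort claim, not a property claim, which satisfies one of the alternatives. Condition met.
  (d) The plaintiff resides in Ulmarsh, which is not Orinford. Met.
  → Not every requirement is met — no jurisdiction.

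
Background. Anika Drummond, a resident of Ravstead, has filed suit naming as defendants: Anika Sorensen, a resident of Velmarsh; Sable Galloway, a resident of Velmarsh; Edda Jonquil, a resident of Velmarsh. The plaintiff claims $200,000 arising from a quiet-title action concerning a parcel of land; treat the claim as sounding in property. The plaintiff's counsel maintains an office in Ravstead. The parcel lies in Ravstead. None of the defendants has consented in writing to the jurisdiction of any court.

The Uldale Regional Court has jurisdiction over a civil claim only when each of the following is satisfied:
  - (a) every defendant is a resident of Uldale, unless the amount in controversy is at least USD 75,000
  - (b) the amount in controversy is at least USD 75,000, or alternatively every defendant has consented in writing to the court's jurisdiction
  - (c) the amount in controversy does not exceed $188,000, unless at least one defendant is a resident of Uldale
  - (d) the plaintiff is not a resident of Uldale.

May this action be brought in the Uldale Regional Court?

The Uldale Regional Court:
  (a) The defendants reside as follows — Anika Sorensen in Velmarsh, Sable Galloway in Velmarsh, Edda Jonquil in Velmarsh — not all in Uldale. However, the amount in controversy is $200,000, which meets the USD 75,000 floor, so the 'unless' proviso supplies this condition. Satisfied.
  (b) The amount in controversy is 200,000 dollars, which meets the $75,000 floor, so this disjunct is met. Met.
  (c) The amount in controversy is USD 200,000, above the $188,000 ceiling. And no defendant resides in Uldale (they reside in Velmarsh, Velmarsh, Velmarsh), so the proviso does not save it. Not satisfied.
  (d) The plaintiff resides in Ravstead, which is not Uldale. Condition met.
  → The court lacks jurisdiction.

No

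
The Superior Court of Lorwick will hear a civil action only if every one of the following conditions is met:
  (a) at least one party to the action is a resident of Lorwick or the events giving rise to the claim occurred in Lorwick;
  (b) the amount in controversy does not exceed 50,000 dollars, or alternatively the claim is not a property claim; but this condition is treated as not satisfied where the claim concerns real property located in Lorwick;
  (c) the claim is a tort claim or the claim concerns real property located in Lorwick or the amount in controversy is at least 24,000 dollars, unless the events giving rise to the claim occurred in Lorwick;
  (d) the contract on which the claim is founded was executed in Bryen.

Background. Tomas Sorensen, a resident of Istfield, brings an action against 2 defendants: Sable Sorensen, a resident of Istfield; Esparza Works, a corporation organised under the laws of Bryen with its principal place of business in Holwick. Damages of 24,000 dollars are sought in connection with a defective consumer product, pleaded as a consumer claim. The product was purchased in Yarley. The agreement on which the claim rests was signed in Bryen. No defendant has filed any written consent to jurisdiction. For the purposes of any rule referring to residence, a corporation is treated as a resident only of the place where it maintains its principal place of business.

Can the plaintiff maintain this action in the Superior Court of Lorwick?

The Superior Court of Lorwick:
  (a) No party resides in Lorwick; the operative events occurred in Yarley, not Lorwick — no alternative holds. Condition not met.
  (b) The amount in controversy is $24,000, within the 50,000 dollars ceiling, so one alternative holds. The carve-out does not apply: the claim does not concern real property. Condition met.
  (c) The amount in controversy is 24,000 dollars, which meets the $24,000 floor — that alternative is enough. Condition met.
  (d) The contract was executed in Bryen. Condition met.
  → Not every requirement is met — no jurisdiction.

No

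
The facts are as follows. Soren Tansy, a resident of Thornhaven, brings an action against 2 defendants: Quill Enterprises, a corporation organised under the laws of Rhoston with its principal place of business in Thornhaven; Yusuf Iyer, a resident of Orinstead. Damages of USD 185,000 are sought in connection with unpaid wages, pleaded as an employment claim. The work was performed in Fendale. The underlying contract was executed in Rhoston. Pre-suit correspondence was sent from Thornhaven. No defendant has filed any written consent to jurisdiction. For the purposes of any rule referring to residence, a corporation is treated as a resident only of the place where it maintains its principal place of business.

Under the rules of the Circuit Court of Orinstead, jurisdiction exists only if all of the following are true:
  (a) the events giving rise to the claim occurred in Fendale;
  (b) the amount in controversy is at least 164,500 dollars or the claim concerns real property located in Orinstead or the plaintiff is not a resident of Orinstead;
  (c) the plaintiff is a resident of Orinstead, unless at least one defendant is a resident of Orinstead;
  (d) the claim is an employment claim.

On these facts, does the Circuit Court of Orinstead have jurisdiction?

The Circuit Court of Orinstead:
  (a) The operative events occurred in Fendale. Satisfied.
  (b) The amount in controversy is USD 185,000, which meets the $164,500 floor, so one alternative holds. Satisfied.
  (c) The plaintiff resides in Thornhaven, not Orinstead. The proviso rescues it, though: Yusuf Iyer resides in Orinstead. Satisfied.
  (d) The claim is an employment claim. Condition met.
  → All conditions met; jurisdiction exists.

Yes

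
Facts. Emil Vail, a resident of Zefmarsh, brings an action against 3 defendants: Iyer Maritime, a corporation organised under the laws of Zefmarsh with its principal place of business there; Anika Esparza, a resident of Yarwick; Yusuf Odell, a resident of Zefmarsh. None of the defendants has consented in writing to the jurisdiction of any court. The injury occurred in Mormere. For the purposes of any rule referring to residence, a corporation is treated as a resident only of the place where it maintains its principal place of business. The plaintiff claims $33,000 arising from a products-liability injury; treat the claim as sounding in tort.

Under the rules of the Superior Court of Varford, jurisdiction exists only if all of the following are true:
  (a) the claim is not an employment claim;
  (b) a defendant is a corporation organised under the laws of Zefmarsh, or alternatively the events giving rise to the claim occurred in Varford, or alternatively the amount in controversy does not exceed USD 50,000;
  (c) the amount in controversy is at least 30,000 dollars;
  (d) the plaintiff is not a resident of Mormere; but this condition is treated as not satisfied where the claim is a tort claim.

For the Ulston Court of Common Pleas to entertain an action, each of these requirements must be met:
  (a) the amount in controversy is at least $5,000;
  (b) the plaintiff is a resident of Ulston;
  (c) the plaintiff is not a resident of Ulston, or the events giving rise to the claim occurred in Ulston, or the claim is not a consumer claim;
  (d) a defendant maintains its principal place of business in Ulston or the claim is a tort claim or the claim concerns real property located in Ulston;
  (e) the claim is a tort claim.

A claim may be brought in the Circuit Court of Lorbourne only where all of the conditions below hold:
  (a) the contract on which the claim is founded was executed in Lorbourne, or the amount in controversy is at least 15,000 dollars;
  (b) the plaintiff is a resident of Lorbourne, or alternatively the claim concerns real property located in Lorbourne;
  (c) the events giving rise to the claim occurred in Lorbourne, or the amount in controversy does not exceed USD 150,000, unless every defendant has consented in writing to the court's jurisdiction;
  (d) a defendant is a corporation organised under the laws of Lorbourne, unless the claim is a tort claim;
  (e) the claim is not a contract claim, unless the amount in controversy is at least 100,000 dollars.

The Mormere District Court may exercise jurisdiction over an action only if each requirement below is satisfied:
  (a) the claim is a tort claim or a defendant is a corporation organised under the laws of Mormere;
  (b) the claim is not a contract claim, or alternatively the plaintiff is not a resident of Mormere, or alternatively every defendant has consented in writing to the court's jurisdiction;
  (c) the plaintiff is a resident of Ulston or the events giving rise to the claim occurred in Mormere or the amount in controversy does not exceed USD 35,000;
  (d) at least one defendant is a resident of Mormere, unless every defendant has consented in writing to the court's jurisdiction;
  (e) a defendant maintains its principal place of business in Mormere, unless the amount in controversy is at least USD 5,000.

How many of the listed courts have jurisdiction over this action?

The Superior Court of Varford:
  (a) The claim is a tort claim, not an employment claim. Met.
  (b) Iyer Maritime is organised under the laws of Zefmarsh — that alternative is enough. Met.
  (c) The amount in controversy is 33,000 dollars, which meets the $30,000 floor. Satisfied.
  (d) The plaintiff resides in Zefmarsh, which is not Mormere. But the carve-out bites: the claim is a tort claim. Fails.
  → No jurisdiction.
The Ulston Court of Common Pleas:
  (a) The amount in controversy is $33,000, which meets the USD 5,000 floor. Condition met.
  (b) The plaintiff resides in Zefmarsh, not Ulston. Not satisfied.
  (c) The plaintiff resides in Zefmarsh, which is not Ulston, so one alternative holds. Satisfied.
  (d) The claim is a tort claim — that alternative is enough. Satisfied.
  (e) The claim is a tort claim. Condition met.
  → At least one condition fails; no jurisdiction.
The Circuit Court of Lorbourne:
  (a) The amount in controversy is USD 33,000, which meets the 15,000 dollars floor, so one alternative holds. Satisfied.
  (b) The plaintiff resides in Zefmarsh, not Lorbourne; the claim does not concern real property — none of the alternatives is met. Condition not met.
  (c) The amount in controversy is $33,000, within the USD 150,000 ceiling, which satisfies one of the alternatives. Met.
  (d) The corporate defendant(s) are organised in Zefmarsh, not Lorbourne. The proviso rescues it, though: the claim is a tort claim. Met.
  (e) The claim is a tort claim, not a contract claim. Met.
  → No jurisdiction.
The Mormere District Court:
  (a) The claim is a tort claim — that alternative is enough. Condition met.
  (b) The claim is a tort claim, not a contract claim, so this disjunct is met. Met.
  (c) The operative events occurred in Mormere — that alternative is enough. Condition met.
  (d) No defendant resides in Mormere (they reside in Zefmarsh, Yarwick, Zefmarsh). And no such written consent has been filed, so the proviso does not save it. Not satisfied.
  (e) The corporate defendant(s) have their principal place of business in Zefmarsh, not Mormere. The proviso rescues it, though: the amount in controversy is USD 33,000, which meets the 5,000 dollars floor. Condition met.
  → The court lacks jurisdiction.
No court satisfies all of its conditions.

0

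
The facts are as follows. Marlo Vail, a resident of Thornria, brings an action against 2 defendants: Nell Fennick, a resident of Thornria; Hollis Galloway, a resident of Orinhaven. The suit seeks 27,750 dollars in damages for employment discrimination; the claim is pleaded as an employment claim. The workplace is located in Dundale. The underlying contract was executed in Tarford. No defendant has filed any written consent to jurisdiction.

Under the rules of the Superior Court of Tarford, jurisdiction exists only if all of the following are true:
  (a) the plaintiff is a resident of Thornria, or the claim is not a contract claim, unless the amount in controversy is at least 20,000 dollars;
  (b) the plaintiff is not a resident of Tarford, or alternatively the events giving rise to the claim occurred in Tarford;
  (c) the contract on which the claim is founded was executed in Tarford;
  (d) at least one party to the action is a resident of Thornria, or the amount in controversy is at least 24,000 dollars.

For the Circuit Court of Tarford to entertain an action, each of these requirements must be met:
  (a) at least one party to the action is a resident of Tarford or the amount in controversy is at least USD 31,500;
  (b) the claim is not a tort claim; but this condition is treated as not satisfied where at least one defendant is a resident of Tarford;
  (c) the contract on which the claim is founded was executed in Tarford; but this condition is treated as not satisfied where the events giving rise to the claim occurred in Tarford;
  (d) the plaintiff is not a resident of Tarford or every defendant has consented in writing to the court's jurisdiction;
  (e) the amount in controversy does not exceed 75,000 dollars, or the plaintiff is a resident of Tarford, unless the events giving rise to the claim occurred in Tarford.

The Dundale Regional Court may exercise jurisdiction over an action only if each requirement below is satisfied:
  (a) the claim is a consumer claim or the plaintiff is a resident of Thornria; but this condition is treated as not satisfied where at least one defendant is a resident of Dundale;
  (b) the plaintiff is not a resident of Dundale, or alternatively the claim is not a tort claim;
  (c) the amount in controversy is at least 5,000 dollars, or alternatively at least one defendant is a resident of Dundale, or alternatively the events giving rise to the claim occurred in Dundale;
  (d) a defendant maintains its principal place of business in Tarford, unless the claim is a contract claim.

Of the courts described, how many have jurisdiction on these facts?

1

The Superior Court of Tarford:
  (a) The plaintiff resides in Thornria, so one alternative holds. Condition met.
  (b) The plaintiff resides in Thornria, which is not Tarford, so one alternative holds. Satisfied.
  (c) The contract was executed in Tarford. Condition met.
  (d) Marlo Vail resides in Thornria, so one alternative holds. Condition met.
  → All conditions met; jurisdiction exists.
The Circuit Court of Tarford:
  (a) No party resides in Tarford; the amount in controversy is $27,750, below the USD 31,500 floor — every alternative fails. Not met.
  (b) The claim is an employment claim, not a tort claim. The exception is not triggered, since no defendant resides in Tarford (they reside in Thornria, Orinhaven). Satisfied.
  (c) The contract was executed in Tarford. The carve-out does not apply: the operative events occurred in Dundale, not Tarford. Condition met.
  (d) The plaintiff resides in Thornria, which is not Tarford, so this disjunct is met. Condition met.
  (e) The amount in controversy is USD 27,750, within the 75,000 dollars ceiling, so this disjunct is met. Met.
  → At least one condition fails; no jurisdiction.
The Dundale Regional Court:
  (a) The plaintiff resides in Thornria, which satisfies one of the alternatives. And the carve-out is inapplicable — no defendant resides in Dundale (they reside in Thornria, Orinhaven). Met.
  (b) The plaintiff resides in Thornria, which is not Dundale — that alternative is enough. Condition met.
  (c) The amount in controversy is USD 27,750, which meets the USD 5,000 floor — that alternative is enough. Condition met.
  (d) No defendant is a corporation. Nor does the 'unless' clause help: the claim is an employment claim, not a contract claim. Condition not met.
  → At least one condition fails; no jurisdiction.
Courts with jurisdiction: the Superior Court of Tarford — 1 in total.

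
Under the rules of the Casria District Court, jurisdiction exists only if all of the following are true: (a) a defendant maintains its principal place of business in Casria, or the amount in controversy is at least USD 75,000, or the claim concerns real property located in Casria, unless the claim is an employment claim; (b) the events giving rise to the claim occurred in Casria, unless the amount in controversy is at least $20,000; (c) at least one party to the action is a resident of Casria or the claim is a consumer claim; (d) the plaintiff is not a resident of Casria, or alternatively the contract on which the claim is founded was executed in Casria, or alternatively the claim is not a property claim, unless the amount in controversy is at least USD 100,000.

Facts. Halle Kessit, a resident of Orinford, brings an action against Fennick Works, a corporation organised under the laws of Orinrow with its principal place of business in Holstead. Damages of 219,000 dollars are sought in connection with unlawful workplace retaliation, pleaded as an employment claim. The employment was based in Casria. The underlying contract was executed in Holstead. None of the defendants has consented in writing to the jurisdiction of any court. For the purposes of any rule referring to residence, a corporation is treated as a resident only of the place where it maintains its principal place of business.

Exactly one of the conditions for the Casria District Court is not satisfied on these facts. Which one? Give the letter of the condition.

The Casria District Court:
  (a) The amount in controversy is $219,000, which meets the 75,000 dollars floor, so one alternative holds. Met.
  (b) The operative events occurred in Casria. Met.
  (c) No party resides in Casria; the claim is an employment claim, not a consumer claim — every alternative fails. Not met.
  (d) The plaintiff resides in Orinford, which is not Casria — that alternative is enough. Met.
Only condition (c) fails.

(c)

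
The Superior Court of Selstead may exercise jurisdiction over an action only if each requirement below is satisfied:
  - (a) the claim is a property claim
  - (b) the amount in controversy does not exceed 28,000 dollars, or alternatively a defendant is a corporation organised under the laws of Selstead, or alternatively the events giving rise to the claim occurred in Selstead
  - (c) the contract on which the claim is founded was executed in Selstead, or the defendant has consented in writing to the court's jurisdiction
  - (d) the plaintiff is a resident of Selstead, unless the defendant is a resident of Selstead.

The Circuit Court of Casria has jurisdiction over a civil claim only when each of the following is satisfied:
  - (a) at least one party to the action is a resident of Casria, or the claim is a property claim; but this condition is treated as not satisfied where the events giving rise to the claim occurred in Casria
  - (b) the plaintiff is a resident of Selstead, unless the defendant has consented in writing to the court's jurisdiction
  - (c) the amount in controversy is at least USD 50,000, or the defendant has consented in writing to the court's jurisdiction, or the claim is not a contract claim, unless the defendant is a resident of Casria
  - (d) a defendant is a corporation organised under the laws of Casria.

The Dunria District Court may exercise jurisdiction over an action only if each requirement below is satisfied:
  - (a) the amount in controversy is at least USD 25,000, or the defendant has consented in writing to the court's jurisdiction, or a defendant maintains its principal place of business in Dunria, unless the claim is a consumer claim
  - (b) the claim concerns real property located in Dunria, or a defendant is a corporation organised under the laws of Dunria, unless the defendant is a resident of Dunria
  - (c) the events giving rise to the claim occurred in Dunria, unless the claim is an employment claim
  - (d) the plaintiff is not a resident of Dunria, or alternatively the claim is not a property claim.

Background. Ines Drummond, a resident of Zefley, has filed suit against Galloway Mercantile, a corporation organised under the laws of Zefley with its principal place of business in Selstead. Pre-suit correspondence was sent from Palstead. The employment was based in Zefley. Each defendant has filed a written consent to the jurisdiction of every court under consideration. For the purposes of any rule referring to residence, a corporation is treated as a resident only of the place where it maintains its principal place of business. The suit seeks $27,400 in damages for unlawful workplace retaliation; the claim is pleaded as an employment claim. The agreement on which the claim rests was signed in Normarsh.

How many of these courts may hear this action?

0

The Superior Court of Selstead:
  (a) The claim is an employment claim, not a property claim. Fails.
  (b) The amount in controversy is $27,400, within the $28,000 ceiling, which satisfies one of the alternatives. Satisfied.
  (c) Every defendant has filed written consent — that alternative is enough. Satisfied.
  (d) The plaintiff resides in Zefley, not Selstead. But the defendant resides in Selstead, and the 'unless' clause therefore excuses the requirement. Satisfied.
  → At least one condition fails; no jurisdiction.
The Circuit Court of Casria:
  (a) No party resides in Casria; the claim is an employment claim, not a property claim — none of the alternatives is met. Not met.
  (b) The plaintiff resides in Zefley, not Selstead. But every defendant has filed written consent, and the 'unless' clause therefore excuses the requirement. Condition met.
  (c) Every defendant has filed written consent, so this disjunct is met. Condition met.
  (d) The corporate defendant(s) are organised in Zefley, not Casria. Fails.
  → At least one condition fails; no jurisdiction.
The Dunria District Court:
  (a) The amount in controversy is $27,400, which meets the USD 25,000 floor — that alternative is enough. Met.
  (b) The claim does not concern real property; the corporate defendant(s) are organised in Zefley, not Dunria — none of the alternatives is met. Nor does the 'unless' clause help: the defendant resides in Selstead, not Dunria. Not met.
  (c) The operative events occurred in Zefley, not Dunria. The proviso rescues it, though: the claim is an employment claim. Condition met.
  (d) The plaintiff resides in Zefley, which is not Dunria — that alternative is enough. Condition met.
  → No jurisdiction.
No court satisfies all of its conditions.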